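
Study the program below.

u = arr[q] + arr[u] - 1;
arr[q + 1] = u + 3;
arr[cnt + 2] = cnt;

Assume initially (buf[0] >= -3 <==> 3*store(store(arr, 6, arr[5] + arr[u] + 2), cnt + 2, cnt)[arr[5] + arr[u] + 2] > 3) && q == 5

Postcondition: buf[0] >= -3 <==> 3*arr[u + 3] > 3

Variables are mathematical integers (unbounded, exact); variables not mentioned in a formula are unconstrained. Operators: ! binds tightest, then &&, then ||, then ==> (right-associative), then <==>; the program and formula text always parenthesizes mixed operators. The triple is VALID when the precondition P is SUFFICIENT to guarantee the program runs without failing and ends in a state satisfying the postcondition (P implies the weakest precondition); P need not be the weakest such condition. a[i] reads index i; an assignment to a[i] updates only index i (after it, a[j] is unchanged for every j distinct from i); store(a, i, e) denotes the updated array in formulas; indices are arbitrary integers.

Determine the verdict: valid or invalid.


Working backward. After the program, buf[0] >= -3 <==> 3*arr[u + 3] > 3 must hold.
Before arr[cnt + 2] := cnt: buf[0] >= -3 <==> 3*store(arr, cnt + 2, cnt)[u + 3] > 3
Before arr[q + 1] := u + 3: buf[0] >= -3 <==> 3*store(store(arr, q + 1, u + 3), cnt + 2, cnt)[u + 3] > 3
Before u := arr[q] + arr[u] - 1: buf[0] >= -3 <==> 3*store(store(arr, q + 1, arr[q] + arr[u] + 2), cnt + 2, cnt)[arr[q] + arr[u] + 2] > 3
The weakest precondition is buf[0] >= -3 <==> 3*store(store(arr, q + 1, arr[q] + arr[u] + 2), cnt + 2, cnt)[arr[q] + arr[u] + 2] > 3.
Check whether (buf[0] >= -3 <==> 3*store(store(arr, 6, arr[5] + arr[u] + 2), cnt + 2, cnt)[arr[5] + arr[u] + 2] > 3) && q == 5 implies it.
Every state satisfying the precondition satisfies the weakest precondition: the implication holds.
Answer: valid


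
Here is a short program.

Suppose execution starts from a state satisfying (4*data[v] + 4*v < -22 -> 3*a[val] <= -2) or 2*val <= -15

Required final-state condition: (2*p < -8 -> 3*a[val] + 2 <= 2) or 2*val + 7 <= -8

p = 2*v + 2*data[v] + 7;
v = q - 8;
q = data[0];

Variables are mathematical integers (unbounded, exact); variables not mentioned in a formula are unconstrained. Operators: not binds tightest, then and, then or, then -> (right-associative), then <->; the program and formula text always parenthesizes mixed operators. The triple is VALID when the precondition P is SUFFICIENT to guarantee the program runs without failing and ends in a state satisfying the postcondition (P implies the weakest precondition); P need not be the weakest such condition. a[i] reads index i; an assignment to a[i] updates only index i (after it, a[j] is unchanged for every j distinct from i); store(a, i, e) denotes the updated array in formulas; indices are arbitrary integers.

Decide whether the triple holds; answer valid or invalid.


Working backward. After the program, the postcondition (2*p < -8 -> 3*a[val] + 2 <= 2) or 2*val + 7 <= -8 must hold; in canonical form it is (2*p < -8 -> 3*a[val] <= 0) or 2*val <= -15.
Before q := data[0]: (2*p < -8 -> 3*a[val] <= 0) or 2*val <= -15
Before v := q - 8: (2*p < -8 -> 3*a[val] <= 0) or 2*val <= -15
Before p := 2*v + 2*data[v] + 7: (4*data[v] + 4*v < -22 -> 3*a[val] <= 0) or 2*val <= -15
The weakest precondition is (4*data[v] + 4*v < -22 -> 3*a[val] <= 0) or 2*val <= -15.
Check whether (4*data[v] + 4*v < -22 -> 3*a[val] <= -2) or 2*val <= -15 implies it.
Every state satisfying the precondition satisfies the weakest precondition: the implication holds.
Answer: valid


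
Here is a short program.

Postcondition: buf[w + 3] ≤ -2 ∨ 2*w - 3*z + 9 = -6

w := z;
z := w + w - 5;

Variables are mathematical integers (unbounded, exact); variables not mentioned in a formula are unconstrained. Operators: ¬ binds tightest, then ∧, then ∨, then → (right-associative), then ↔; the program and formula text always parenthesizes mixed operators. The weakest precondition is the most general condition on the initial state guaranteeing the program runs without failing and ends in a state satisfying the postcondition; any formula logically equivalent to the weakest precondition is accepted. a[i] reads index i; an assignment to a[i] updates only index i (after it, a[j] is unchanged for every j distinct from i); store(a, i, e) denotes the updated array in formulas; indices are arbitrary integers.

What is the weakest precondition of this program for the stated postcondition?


Working backward. After the program, the postcondition buf[w + 3] ≤ -2 ∨ 2*w - 3*z + 9 = -6 must hold; in canonical form it is buf[w + 3] ≤ -2 ∨ 2*w = 3*z - 15.
Before z := w + w - 5: buf[w + 3] ≤ -2 ∨ 4*w = 30
Before w := z: buf[z + 3] ≤ -2 ∨ 4*z = 30
Answer: WP = buf[z + 3] ≤ -2 ∨ 4*z = 30


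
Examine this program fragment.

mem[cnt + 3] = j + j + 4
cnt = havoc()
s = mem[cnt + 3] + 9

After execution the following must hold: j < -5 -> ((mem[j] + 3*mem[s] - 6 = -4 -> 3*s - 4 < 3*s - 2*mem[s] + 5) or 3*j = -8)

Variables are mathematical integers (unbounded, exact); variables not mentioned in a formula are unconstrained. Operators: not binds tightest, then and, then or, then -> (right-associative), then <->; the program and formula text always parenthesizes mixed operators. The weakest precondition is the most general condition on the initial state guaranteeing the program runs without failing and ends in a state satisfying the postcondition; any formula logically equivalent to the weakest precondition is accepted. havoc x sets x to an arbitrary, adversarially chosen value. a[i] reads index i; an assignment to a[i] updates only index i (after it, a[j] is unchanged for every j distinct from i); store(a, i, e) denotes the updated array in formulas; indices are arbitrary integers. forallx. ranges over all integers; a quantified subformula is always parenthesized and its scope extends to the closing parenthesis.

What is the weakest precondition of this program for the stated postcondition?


Working backward. After the program, the postcondition j < -5 -> ((mem[j] + 3*mem[s] - 6 = -4 -> 3*s - 4 < 3*s - 2*mem[s] + 5) or 3*j = -8) must hold; in canonical form it is j < -5 -> ((mem[j] + 3*mem[s] = 2 -> 2*mem[s] < 9) or 3*j = -8).
Before s := mem[cnt + 3] + 9: j < -5 -> ((3*mem[mem[cnt + 3] + 9] + mem[j] = 2 -> 2*mem[mem[cnt + 3] + 9] < 9) or 3*j = -8)
Before havoc cnt: forall cnt_1. (j < -5 -> ((3*mem[mem[cnt_1 + 3] + 9] + mem[j] = 2 -> 2*mem[mem[cnt_1 + 3] + 9] < 9) or 3*j = -8))
Before mem[cnt + 3] := j + j + 4: forall cnt_1. (j < -5 -> ((3*store(mem, cnt + 3, 2*j + 4)[store(mem, cnt + 3, 2*j + 4)[cnt_1 + 3] + 9] + store(mem, cnt + 3, 2*j + 4)[j] = 2 -> 2*store(mem, cnt + 3, 2*j + 4)[store(mem, cnt + 3, 2*j + 4)[cnt_1 + 3] + 9] < 9) or 3*j = -8))
Answer: WP = forall cnt_1. (j < -5 -> ((3*store(mem, cnt + 3, 2*j + 4)[store(mem, cnt + 3, 2*j + 4)[cnt_1 + 3] + 9] + store(mem, cnt + 3, 2*j + 4)[j] = 2 -> 2*store(mem, cnt + 3, 2*j + 4)[store(mem, cnt + 3, 2*j + 4)[cnt_1 + 3] + 9] < 9) or 3*j = -8))


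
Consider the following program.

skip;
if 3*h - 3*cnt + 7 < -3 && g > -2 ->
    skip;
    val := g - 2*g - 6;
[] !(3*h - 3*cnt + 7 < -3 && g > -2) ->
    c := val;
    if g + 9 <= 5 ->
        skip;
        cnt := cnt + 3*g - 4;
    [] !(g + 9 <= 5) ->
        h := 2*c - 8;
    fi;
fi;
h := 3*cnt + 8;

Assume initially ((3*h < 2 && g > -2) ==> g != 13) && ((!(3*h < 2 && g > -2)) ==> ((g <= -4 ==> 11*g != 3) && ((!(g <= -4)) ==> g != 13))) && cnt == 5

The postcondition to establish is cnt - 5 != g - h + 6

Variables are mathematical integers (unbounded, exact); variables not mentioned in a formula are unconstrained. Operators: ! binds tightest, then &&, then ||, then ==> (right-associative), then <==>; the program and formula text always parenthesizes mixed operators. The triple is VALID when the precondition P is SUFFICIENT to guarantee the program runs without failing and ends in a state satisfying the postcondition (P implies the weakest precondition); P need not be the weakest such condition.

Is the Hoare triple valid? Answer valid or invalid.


Working backward. After the program, the postcondition cnt - 5 != g - h + 6 must hold; in canonical form it is cnt + h != g + 11.
Before h := 3*cnt + 8: 4*cnt != g + 3
Then branch requires 4*cnt != g + 3; else branch requires (g <= -4 ==> 4*cnt + 11*g != 19) && ((!(g <= -4)) ==> 4*cnt != g + 3).
Before the if: ((3*h < 3*cnt - 10 && g > -2) ==> 4*cnt != g + 3) && ((!(3*h < 3*cnt - 10 && g > -2)) ==> ((g <= -4 ==> 4*cnt + 11*g != 19) && ((!(g <= -4)) ==> 4*cnt != g + 3)))
Before skip: ((3*h < 3*cnt - 10 && g > -2) ==> 4*cnt != g + 3) && ((!(3*h < 3*cnt - 10 && g > -2)) ==> ((g <= -4 ==> 4*cnt + 11*g != 19) && ((!(g <= -4)) ==> 4*cnt != g + 3)))
The weakest precondition is ((3*h < 3*cnt - 10 && g > -2) ==> 4*cnt != g + 3) && ((!(3*h < 3*cnt - 10 && g > -2)) ==> ((g <= -4 ==> 4*cnt + 11*g != 19) && ((!(g <= -4)) ==> 4*cnt != g + 3))).
Check whether ((3*h < 2 && g > -2) ==> g != 13) && ((!(3*h < 2 && g > -2)) ==> ((g <= -4 ==> 11*g != 3) && ((!(g <= -4)) ==> g != 13))) && cnt == 5 implies it.
Countermodel: at the initial state cnt = 5, g = 17, h = 0, the precondition holds but the weakest precondition fails.
Answer: invalid


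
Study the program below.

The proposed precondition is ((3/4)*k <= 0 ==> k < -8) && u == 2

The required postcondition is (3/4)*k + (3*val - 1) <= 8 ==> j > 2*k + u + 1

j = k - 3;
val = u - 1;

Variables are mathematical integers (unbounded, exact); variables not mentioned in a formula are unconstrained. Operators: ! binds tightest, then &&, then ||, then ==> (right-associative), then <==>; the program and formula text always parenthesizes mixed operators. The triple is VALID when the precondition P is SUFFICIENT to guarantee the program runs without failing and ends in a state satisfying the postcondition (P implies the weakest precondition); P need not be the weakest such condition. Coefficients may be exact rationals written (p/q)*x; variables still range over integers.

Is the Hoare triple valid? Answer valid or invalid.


Working backward. After the program, the postcondition (3/4)*k + (3*val - 1) <= 8 ==> j > 2*k + u + 1 must hold; in canonical form it is (3/4)*k + 3*val <= 9 ==> j > 2*k + u + 1.
Before val := u - 1: (3/4)*k + 3*u <= 12 ==> j > 2*k + u + 1
Before j := k - 3: (3/4)*k + 3*u <= 12 ==> k + u < -4
The weakest precondition is (3/4)*k + 3*u <= 12 ==> k + u < -4.
Check whether ((3/4)*k <= 0 ==> k < -8) && u == 2 implies it.
Countermodel: at the initial state k = 1, u = 2, the precondition holds but the weakest precondition fails.
Answer: invalid


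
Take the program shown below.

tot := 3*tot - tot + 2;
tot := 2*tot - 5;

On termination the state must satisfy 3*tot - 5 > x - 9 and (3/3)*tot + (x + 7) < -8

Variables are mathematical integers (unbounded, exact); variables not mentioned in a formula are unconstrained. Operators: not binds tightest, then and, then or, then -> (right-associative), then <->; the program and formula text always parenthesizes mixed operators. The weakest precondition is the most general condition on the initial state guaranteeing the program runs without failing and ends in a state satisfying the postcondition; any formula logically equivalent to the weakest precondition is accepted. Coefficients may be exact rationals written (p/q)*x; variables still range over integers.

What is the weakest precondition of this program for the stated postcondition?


Working backward. After the program, the postcondition 3*tot - 5 > x - 9 and (3/3)*tot + (x + 7) < -8 must hold; in canonical form it is 3*tot > x - 4 and tot + x < -15.
Before tot := 2*tot - 5: 6*tot > x + 11 and 2*tot + x < -10
Before tot := 3*tot - tot + 2: 12*tot > x - 1 and 4*tot + x < -14
Answer: WP = 12*tot > x - 1 and 4*tot + x < -14


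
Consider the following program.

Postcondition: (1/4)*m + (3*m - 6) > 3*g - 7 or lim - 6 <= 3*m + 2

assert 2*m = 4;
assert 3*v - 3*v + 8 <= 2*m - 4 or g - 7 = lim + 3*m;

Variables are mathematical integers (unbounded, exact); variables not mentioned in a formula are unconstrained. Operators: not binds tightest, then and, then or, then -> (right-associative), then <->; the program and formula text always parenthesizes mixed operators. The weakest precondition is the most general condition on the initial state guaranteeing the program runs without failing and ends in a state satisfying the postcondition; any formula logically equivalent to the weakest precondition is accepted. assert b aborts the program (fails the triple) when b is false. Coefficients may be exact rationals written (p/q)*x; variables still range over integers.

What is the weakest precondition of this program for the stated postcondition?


Working backward. After the program, the postcondition (1/4)*m + (3*m - 6) > 3*g - 7 or lim - 6 <= 3*m + 2 must hold; in canonical form it is (13/4)*m > 3*g - 1 or lim <= 3*m + 8.
Before assert 3*v - 3*v + 8 <= 2*m - 4 or g - 7 = lim + 3*m: (2*m >= 12 or g = lim + 3*m + 7) and ((13/4)*m > 3*g - 1 or lim <= 3*m + 8)
Before assert 2*m = 4: 2*m = 4 and (2*m >= 12 or g = lim + 3*m + 7) and ((13/4)*m > 3*g - 1 or lim <= 3*m + 8)
Answer: WP = 2*m = 4 and (2*m >= 12 or g = lim + 3*m + 7) and ((13/4)*m > 3*g - 1 or lim <= 3*m + 8)


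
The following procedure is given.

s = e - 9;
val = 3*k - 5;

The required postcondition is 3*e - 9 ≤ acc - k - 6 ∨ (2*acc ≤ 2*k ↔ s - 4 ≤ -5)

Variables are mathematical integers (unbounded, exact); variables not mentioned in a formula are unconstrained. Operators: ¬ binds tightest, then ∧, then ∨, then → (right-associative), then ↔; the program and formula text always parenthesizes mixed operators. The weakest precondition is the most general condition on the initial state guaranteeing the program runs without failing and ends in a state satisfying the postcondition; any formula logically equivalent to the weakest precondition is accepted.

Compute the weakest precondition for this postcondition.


Working backward. After the program, the postcondition 3*e - 9 ≤ acc - k - 6 ∨ (2*acc ≤ 2*k ↔ s - 4 ≤ -5) must hold; in canonical form it is 3*e + k ≤ acc + 3 ∨ (2*acc ≤ 2*k ↔ s ≤ -1).
Before val := 3*k - 5: 3*e + k ≤ acc + 3 ∨ (2*acc ≤ 2*k ↔ s ≤ -1)
Before s := e - 9: 3*e + k ≤ acc + 3 ∨ (2*acc ≤ 2*k ↔ e ≤ 8)
Answer: WP = 3*e + k ≤ acc + 3 ∨ (2*acc ≤ 2*k ↔ e ≤ 8)


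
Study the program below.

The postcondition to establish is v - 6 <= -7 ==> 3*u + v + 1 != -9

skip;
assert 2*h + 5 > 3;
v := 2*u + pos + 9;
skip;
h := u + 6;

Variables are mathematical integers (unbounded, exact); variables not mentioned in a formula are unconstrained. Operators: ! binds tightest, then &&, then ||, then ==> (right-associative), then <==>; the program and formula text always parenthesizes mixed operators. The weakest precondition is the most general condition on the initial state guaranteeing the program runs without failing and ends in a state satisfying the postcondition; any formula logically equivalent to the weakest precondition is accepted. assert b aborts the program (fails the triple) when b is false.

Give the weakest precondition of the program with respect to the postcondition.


Working backward. After the program, the postcondition v - 6 <= -7 ==> 3*u + v + 1 != -9 must hold; in canonical form it is v <= -1 ==> 3*u + v != -10.
Before h := u + 6: v <= -1 ==> 3*u + v != -10
Before skip: v <= -1 ==> 3*u + v != -10
Before v := 2*u + pos + 9: pos + 2*u <= -10 ==> pos + 5*u != -19
Before assert 2*h + 5 > 3: 2*h > -2 && (pos + 2*u <= -10 ==> pos + 5*u != -19)
Before skip: 2*h > -2 && (pos + 2*u <= -10 ==> pos + 5*u != -19)
Answer: WP = 2*h > -2 && (pos + 2*u <= -10 ==> pos + 5*u != -19)


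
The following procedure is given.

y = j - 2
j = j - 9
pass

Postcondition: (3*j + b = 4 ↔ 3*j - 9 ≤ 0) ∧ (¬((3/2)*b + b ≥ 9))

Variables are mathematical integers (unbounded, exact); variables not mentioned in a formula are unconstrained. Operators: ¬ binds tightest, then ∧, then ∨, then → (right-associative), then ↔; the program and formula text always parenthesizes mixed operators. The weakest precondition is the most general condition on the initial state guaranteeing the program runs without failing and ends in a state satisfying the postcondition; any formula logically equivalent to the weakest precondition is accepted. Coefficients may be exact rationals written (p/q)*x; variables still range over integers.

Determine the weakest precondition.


Working backward. After the program, the postcondition (3*j + b = 4 ↔ 3*j - 9 ≤ 0) ∧ (¬((3/2)*b + b ≥ 9)) must hold; in canonical form it is (b + 3*j = 4 ↔ 3*j ≤ 9) ∧ (¬((5/2)*b ≥ 9)).
Before skip: (b + 3*j = 4 ↔ 3*j ≤ 9) ∧ (¬((5/2)*b ≥ 9))
Before j := j - 9: (b + 3*j = 31 ↔ 3*j ≤ 36) ∧ (¬((5/2)*b ≥ 9))
Before y := j - 2: (b + 3*j = 31 ↔ 3*j ≤ 36) ∧ (¬((5/2)*b ≥ 9))
Answer: WP = (b + 3*j = 31 ↔ 3*j ≤ 36) ∧ (¬((5/2)*b ≥ 9))


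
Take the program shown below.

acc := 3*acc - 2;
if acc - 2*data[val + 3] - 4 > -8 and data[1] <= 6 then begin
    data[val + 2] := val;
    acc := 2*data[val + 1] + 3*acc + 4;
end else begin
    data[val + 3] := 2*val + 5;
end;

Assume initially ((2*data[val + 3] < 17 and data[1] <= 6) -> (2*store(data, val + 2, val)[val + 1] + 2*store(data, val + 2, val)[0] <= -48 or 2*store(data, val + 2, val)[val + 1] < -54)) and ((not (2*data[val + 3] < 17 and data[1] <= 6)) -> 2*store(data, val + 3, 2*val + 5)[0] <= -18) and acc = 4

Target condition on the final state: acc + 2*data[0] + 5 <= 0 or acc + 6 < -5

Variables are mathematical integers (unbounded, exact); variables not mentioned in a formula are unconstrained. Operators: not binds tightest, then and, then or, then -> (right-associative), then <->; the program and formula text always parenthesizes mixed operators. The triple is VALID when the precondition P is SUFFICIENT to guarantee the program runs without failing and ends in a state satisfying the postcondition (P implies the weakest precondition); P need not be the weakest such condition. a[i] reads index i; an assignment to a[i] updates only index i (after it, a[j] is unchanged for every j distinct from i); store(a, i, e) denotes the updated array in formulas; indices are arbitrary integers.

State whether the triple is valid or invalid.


Working backward. After the program, the postcondition acc + 2*data[0] + 5 <= 0 or acc + 6 < -5 must hold; in canonical form it is 2*data[0] + acc <= -5 or acc < -11.
Then branch requires 2*store(data, val + 2, val)[val + 1] + 2*store(data, val + 2, val)[0] + 3*acc <= -9 or 2*store(data, val + 2, val)[val + 1] + 3*acc < -15; else branch requires 2*store(data, val + 3, 2*val + 5)[0] + acc <= -5 or acc < -11.
Before the if: ((acc > 2*data[val + 3] - 4 and data[1] <= 6) -> (2*store(data, val + 2, val)[val + 1] + 2*store(data, val + 2, val)[0] + 3*acc <= -9 or 2*store(data, val + 2, val)[val + 1] + 3*acc < -15)) and ((not (acc > 2*data[val + 3] - 4 and data[1] <= 6)) -> (2*store(data, val + 3, 2*val + 5)[0] + acc <= -5 or acc < -11))
Before acc := 3*acc - 2: ((3*acc > 2*data[val + 3] - 2 and data[1] <= 6) -> (2*store(data, val + 2, val)[val + 1] + 2*store(data, val + 2, val)[0] + 9*acc <= -3 or 2*store(data, val + 2, val)[val + 1] + 9*acc < -9)) and ((not (3*acc > 2*data[val + 3] - 2 and data[1] <= 6)) -> (2*store(data, val + 3, 2*val + 5)[0] + 3*acc <= -3 or 3*acc < -9))
The weakest precondition is ((3*acc > 2*data[val + 3] - 2 and data[1] <= 6) -> (2*store(data, val + 2, val)[val + 1] + 2*store(data, val + 2, val)[0] + 9*acc <= -3 or 2*store(data, val + 2, val)[val + 1] + 9*acc < -9)) and ((not (3*acc > 2*data[val + 3] - 2 and data[1] <= 6)) -> (2*store(data, val + 3, 2*val + 5)[0] + 3*acc <= -3 or 3*acc < -9)).
Check whether ((2*data[val + 3] < 17 and data[1] <= 6) -> (2*store(data, val + 2, val)[val + 1] + 2*store(data, val + 2, val)[0] <= -48 or 2*store(data, val + 2, val)[val + 1] < -54)) and ((not (2*data[val + 3] < 17 and data[1] <= 6)) -> 2*store(data, val + 3, 2*val + 5)[0] <= -18) and acc = 4 implies it.
Countermodel: at the initial state acc = 4, data = {[-2] = -28, [-1] = 4, [0] = 7, [1] = -30152, elsewhere 4}, val = -3, the precondition holds but the weakest precondition fails.
Answer: invalid


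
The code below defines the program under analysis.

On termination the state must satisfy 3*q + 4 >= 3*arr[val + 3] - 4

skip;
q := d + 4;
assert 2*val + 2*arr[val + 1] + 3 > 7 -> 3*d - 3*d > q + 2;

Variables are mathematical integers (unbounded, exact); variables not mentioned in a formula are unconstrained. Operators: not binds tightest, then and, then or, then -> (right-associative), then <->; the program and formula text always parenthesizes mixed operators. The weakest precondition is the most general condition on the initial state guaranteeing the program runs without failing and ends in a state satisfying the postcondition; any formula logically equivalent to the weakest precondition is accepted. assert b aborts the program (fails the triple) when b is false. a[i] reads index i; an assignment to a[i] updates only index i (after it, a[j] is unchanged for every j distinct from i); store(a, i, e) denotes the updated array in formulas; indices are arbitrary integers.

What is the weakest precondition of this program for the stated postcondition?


Working backward. After the program, the postcondition 3*q + 4 >= 3*arr[val + 3] - 4 must hold; in canonical form it is 3*q >= 3*arr[val + 3] - 8.
Before assert 2*val + 2*arr[val + 1] + 3 > 7 -> 3*d - 3*d > q + 2: (2*arr[val + 1] + 2*val > 4 -> q < -2) and 3*q >= 3*arr[val + 3] - 8
Before q := d + 4: (2*arr[val + 1] + 2*val > 4 -> d < -6) and 3*d >= 3*arr[val + 3] - 20
Before skip: (2*arr[val + 1] + 2*val > 4 -> d < -6) and 3*d >= 3*arr[val + 3] - 20
Answer: WP = (2*arr[val + 1] + 2*val > 4 -> d < -6) and 3*d >= 3*arr[val + 3] - 20


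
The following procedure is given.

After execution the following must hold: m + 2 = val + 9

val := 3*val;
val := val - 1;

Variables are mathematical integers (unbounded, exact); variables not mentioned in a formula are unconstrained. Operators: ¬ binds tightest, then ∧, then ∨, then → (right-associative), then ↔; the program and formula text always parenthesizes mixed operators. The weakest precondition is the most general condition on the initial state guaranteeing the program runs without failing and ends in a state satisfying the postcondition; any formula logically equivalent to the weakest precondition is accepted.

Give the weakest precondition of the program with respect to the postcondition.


Working backward. After the program, the postcondition m + 2 = val + 9 must hold; in canonical form it is m = val + 7.
Before val := val - 1: m = val + 6
Before val := 3*val: m = 3*val + 6
Answer: WP = m = 3*val + 6


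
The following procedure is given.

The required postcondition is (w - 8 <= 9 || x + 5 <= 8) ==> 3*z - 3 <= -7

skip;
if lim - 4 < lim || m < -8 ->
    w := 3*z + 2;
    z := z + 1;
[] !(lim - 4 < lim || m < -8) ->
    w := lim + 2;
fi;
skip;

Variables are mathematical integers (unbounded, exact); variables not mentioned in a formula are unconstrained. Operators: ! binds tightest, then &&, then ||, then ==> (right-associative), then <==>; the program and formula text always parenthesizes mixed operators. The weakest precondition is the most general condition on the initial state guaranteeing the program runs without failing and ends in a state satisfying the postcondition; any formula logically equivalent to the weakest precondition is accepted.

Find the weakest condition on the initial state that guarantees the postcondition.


Working backward. After the program, the postcondition (w - 8 <= 9 || x + 5 <= 8) ==> 3*z - 3 <= -7 must hold; in canonical form it is (w <= 17 || x <= 3) ==> 3*z <= -4.
Before skip: (w <= 17 || x <= 3) ==> 3*z <= -4
Then branch requires (3*z <= 15 || x <= 3) ==> 3*z <= -7; else branch requires (lim <= 15 || x <= 3) ==> 3*z <= -4.
Before the if: (3*z <= 15 || x <= 3) ==> 3*z <= -7
Before skip: (3*z <= 15 || x <= 3) ==> 3*z <= -7
Answer: WP = (3*z <= 15 || x <= 3) ==> 3*z <= -7


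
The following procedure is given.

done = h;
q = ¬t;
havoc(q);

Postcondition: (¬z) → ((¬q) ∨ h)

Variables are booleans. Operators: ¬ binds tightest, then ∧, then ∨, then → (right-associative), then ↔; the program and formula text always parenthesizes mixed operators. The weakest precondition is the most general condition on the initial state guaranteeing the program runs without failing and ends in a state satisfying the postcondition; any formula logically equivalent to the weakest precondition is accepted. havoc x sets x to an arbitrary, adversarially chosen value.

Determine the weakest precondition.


Working backward. After the program, (¬z) → ((¬q) ∨ h) must hold.
Before havoc q: (¬z) → h
Before q := ¬t: (¬z) → h
Before done := h: (¬z) → h
Answer: WP = (¬z) → h


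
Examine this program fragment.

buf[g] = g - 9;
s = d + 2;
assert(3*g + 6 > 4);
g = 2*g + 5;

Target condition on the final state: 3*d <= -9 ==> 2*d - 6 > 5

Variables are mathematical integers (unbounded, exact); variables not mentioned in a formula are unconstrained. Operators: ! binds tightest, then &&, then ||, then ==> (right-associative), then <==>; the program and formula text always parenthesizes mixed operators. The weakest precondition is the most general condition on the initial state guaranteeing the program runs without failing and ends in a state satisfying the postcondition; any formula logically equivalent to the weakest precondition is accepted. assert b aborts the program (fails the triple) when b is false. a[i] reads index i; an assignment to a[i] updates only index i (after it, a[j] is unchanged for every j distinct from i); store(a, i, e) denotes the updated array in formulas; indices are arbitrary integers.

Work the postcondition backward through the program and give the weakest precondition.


Working backward. After the program, the postcondition 3*d <= -9 ==> 2*d - 6 > 5 must hold; in canonical form it is 3*d <= -9 ==> 2*d > 11.
Before g := 2*g + 5: 3*d <= -9 ==> 2*d > 11
Before assert 3*g + 6 > 4: 3*g > -2 && (3*d <= -9 ==> 2*d > 11)
Before s := d + 2: 3*g > -2 && (3*d <= -9 ==> 2*d > 11)
Before buf[g] := g - 9: 3*g > -2 && (3*d <= -9 ==> 2*d > 11)
Answer: WP = 3*g > -2 && (3*d <= -9 ==> 2*d > 11)


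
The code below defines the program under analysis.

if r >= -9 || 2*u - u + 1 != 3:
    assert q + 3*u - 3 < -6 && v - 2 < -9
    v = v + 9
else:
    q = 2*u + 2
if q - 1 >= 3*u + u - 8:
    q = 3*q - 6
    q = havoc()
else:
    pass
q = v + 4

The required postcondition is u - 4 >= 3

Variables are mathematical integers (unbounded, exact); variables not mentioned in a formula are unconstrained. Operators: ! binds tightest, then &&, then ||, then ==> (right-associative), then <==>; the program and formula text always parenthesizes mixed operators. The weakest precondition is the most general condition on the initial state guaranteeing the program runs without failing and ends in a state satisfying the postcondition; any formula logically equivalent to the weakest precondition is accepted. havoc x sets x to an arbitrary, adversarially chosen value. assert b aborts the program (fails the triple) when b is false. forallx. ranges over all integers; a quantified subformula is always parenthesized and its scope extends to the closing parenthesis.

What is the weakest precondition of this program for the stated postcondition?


Working backward. After the program, the postcondition u - 4 >= 3 must hold; in canonical form it is u >= 7.
Before q := v + 4: u >= 7
Then branch requires u >= 7; else branch requires u >= 7.
Before the if: (q >= 4*u - 7 ==> u >= 7) && ((!(q >= 4*u - 7)) ==> u >= 7)
Then branch requires q + 3*u < -3 && v < -7 && (q >= 4*u - 7 ==> u >= 7) && ((!(q >= 4*u - 7)) ==> u >= 7); else branch requires (2*u <= 9 ==> u >= 7) && ((!(2*u <= 9)) ==> u >= 7).
Before the if: ((r >= -9 || u != 2) ==> (q + 3*u < -3 && v < -7 && (q >= 4*u - 7 ==> u >= 7) && ((!(q >= 4*u - 7)) ==> u >= 7))) && ((!(r >= -9 || u != 2)) ==> ((2*u <= 9 ==> u >= 7) && ((!(2*u <= 9)) ==> u >= 7)))
Answer: WP = ((r >= -9 || u != 2) ==> (q + 3*u < -3 && v < -7 && (q >= 4*u - 7 ==> u >= 7) && ((!(q >= 4*u - 7)) ==> u >= 7))) && ((!(r >= -9 || u != 2)) ==> ((2*u <= 9 ==> u >= 7) && ((!(2*u <= 9)) ==> u >= 7)))


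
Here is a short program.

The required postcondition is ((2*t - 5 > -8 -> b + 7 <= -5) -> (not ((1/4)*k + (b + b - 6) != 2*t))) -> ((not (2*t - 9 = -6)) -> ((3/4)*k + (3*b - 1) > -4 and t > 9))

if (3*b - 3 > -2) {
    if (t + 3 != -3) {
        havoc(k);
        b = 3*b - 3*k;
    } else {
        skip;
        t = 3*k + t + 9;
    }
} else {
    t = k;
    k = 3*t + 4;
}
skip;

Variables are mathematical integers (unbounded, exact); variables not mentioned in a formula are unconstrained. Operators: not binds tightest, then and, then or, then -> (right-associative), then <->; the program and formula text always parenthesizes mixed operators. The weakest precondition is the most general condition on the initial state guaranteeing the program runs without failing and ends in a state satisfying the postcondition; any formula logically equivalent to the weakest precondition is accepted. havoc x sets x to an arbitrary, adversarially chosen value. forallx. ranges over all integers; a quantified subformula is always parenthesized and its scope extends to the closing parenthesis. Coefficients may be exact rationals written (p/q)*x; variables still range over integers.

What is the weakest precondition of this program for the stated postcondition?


Working backward. After the program, the postcondition ((2*t - 5 > -8 -> b + 7 <= -5) -> (not ((1/4)*k + (b + b - 6) != 2*t))) -> ((not (2*t - 9 = -6)) -> ((3/4)*k + (3*b - 1) > -4 and t > 9)) must hold; in canonical form it is ((2*t > -3 -> b <= -12) -> (not (2*b + (1/4)*k != 2*t + 6))) -> ((not (2*t = 3)) -> (3*b + (3/4)*k > -3 and t > 9)).
Before skip: ((2*t > -3 -> b <= -12) -> (not (2*b + (1/4)*k != 2*t + 6))) -> ((not (2*t = 3)) -> (3*b + (3/4)*k > -3 and t > 9))
Then branch requires (t != -6 -> (forall k_1. (((2*t > -3 -> 3*b <= 3*k_1 - 12) -> (not (6*b != (23/4)*k_1 + 2*t + 6))) -> ((not (2*t = 3)) -> (9*b > (33/4)*k_1 - 3 and t > 9))))) and ((not (t != -6)) -> (((6*k + 2*t > -21 -> b <= -12) -> (not (2*b != (23/4)*k + 2*t + 24))) -> ((not (6*k + 2*t = -15)) -> (3*b + (3/4)*k > -3 and 3*k + t > 0)))); else branch requires ((2*k > -3 -> b <= -12) -> (not (2*b != (5/4)*k + 5))) -> ((not (2*k = 3)) -> (3*b + (9/4)*k > -6 and k > 9)).
Before the if: (3*b > 1 -> ((t != -6 -> (forall k_1. (((2*t > -3 -> 3*b <= 3*k_1 - 12) -> (not (6*b != (23/4)*k_1 + 2*t + 6))) -> ((not (2*t = 3)) -> (9*b > (33/4)*k_1 - 3 and t > 9))))) and ((not (t != -6)) -> (((6*k + 2*t > -21 -> b <= -12) -> (not (2*b != (23/4)*k + 2*t + 24))) -> ((not (6*k + 2*t = -15)) -> (3*b + (3/4)*k > -3 and 3*k + t > 0)))))) and ((not (3*b > 1)) -> (((2*k > -3 -> b <= -12) -> (not (2*b != (5/4)*k + 5))) -> ((not (2*k = 3)) -> (3*b + (9/4)*k > -6 and k > 9))))
Answer: WP = (3*b > 1 -> ((t != -6 -> (forall k_1. (((2*t > -3 -> 3*b <= 3*k_1 - 12) -> (not (6*b != (23/4)*k_1 + 2*t + 6))) -> ((not (2*t = 3)) -> (9*b > (33/4)*k_1 - 3 and t > 9))))) and ((not (t != -6)) -> (((6*k + 2*t > -21 -> b <= -12) -> (not (2*b != (23/4)*k + 2*t + 24))) -> ((not (6*k + 2*t = -15)) -> (3*b + (3/4)*k > -3 and 3*k + t > 0)))))) and ((not (3*b > 1)) -> (((2*k > -3 -> b <= -12) -> (not (2*b != (5/4)*k + 5))) -> ((not (2*k = 3)) -> (3*b + (9/4)*k > -6 and k > 9))))


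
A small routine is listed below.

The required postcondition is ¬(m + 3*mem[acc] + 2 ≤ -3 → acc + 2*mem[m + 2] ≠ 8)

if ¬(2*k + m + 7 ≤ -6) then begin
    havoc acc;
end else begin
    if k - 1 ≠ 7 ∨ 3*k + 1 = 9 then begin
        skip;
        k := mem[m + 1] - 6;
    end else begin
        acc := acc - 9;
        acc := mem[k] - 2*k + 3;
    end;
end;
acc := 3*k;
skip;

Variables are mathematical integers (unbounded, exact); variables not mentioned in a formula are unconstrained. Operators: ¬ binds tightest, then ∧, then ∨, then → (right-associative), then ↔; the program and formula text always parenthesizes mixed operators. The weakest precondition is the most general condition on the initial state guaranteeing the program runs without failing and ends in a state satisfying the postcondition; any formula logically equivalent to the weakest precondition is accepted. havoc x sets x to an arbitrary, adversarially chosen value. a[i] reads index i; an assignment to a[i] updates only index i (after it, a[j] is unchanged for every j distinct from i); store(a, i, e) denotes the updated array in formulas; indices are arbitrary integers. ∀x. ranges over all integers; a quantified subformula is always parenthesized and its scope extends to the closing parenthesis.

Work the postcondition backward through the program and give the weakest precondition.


Working backward. After the program, the postcondition ¬(m + 3*mem[acc] + 2 ≤ -3 → acc + 2*mem[m + 2] ≠ 8) must hold; in canonical form it is ¬(3*mem[acc] + m ≤ -5 → 2*mem[m + 2] + acc ≠ 8).
Before skip: ¬(3*mem[acc] + m ≤ -5 → 2*mem[m + 2] + acc ≠ 8)
Before acc := 3*k: ¬(3*mem[3*k] + m ≤ -5 → 2*mem[m + 2] + 3*k ≠ 8)
Then branch requires ¬(3*mem[3*k] + m ≤ -5 → 2*mem[m + 2] + 3*k ≠ 8); else branch requires ((k ≠ 8 ∨ 3*k = 8) → (¬(3*mem[3*mem[m + 1] - 18] + m ≤ -5 → 3*mem[m + 1] + 2*mem[m + 2] ≠ 26))) ∧ ((¬(k ≠ 8 ∨ 3*k = 8)) → (¬(3*mem[3*k] + m ≤ -5 → 2*mem[m + 2] + 3*k ≠ 8))).
Before the if: ((¬(2*k + m ≤ -13)) → (¬(3*mem[3*k] + m ≤ -5 → 2*mem[m + 2] + 3*k ≠ 8))) ∧ (2*k + m ≤ -13 → (((k ≠ 8 ∨ 3*k = 8) → (¬(3*mem[3*mem[m + 1] - 18] + m ≤ -5 → 3*mem[m + 1] + 2*mem[m + 2] ≠ 26))) ∧ ((¬(k ≠ 8 ∨ 3*k = 8)) → (¬(3*mem[3*k] + m ≤ -5 → 2*mem[m + 2] + 3*k ≠ 8)))))
Answer: WP = ((¬(2*k + m ≤ -13)) → (¬(3*mem[3*k] + m ≤ -5 → 2*mem[m + 2] + 3*k ≠ 8))) ∧ (2*k + m ≤ -13 → (((k ≠ 8 ∨ 3*k = 8) → (¬(3*mem[3*mem[m + 1] - 18] + m ≤ -5 → 3*mem[m + 1] + 2*mem[m + 2] ≠ 26))) ∧ ((¬(k ≠ 8 ∨ 3*k = 8)) → (¬(3*mem[3*k] + m ≤ -5 → 2*mem[m + 2] + 3*k ≠ 8)))))


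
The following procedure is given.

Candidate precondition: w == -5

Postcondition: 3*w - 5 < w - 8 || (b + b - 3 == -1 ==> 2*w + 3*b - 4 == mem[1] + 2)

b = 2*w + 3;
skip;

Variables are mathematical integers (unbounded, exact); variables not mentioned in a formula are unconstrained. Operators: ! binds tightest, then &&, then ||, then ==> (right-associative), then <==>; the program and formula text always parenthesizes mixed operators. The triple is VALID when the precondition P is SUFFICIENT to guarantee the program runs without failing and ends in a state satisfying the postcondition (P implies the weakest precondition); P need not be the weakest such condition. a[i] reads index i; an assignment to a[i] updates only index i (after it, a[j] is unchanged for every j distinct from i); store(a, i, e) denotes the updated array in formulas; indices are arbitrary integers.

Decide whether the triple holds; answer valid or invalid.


Working backward. After the program, the postcondition 3*w - 5 < w - 8 || (b + b - 3 == -1 ==> 2*w + 3*b - 4 == mem[1] + 2) must hold; in canonical form it is 2*w < -3 || (2*b == 2 ==> 3*b + 2*w == mem[1] + 6).
Before skip: 2*w < -3 || (2*b == 2 ==> 3*b + 2*w == mem[1] + 6)
Before b := 2*w + 3: 2*w < -3 || (4*w == -4 ==> 8*w == mem[1] - 3)
The weakest precondition is 2*w < -3 || (4*w == -4 ==> 8*w == mem[1] - 3).
Check whether w == -5 implies it.
Every state satisfying the precondition satisfies the weakest precondition: the implication holds.
Answer: valid


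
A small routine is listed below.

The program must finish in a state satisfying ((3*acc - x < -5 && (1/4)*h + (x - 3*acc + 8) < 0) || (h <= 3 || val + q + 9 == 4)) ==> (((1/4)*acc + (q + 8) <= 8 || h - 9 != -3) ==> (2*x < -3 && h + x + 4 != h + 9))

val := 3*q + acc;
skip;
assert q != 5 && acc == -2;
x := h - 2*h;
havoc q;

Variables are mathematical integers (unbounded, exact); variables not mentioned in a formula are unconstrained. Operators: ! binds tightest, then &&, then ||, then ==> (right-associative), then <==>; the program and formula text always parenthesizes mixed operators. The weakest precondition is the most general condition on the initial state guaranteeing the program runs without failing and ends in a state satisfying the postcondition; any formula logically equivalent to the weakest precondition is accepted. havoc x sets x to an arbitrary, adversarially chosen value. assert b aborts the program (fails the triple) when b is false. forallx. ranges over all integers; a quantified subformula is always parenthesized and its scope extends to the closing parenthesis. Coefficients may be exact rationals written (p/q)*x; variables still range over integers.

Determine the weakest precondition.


Working backward. After the program, the postcondition ((3*acc - x < -5 && (1/4)*h + (x - 3*acc + 8) < 0) || (h <= 3 || val + q + 9 == 4)) ==> (((1/4)*acc + (q + 8) <= 8 || h - 9 != -3) ==> (2*x < -3 && h + x + 4 != h + 9)) must hold; in canonical form it is ((3*acc < x - 5 && (1/4)*h + x < 3*acc - 8) || h <= 3 || q + val == -5) ==> (((1/4)*acc + q <= 0 || h != 6) ==> (2*x < -3 && x != 5)).
Before havoc q: forall q_1. (((3*acc < x - 5 && (1/4)*h + x < 3*acc - 8) || h <= 3 || q_1 + val == -5) ==> (((1/4)*acc + q_1 <= 0 || h != 6) ==> (2*x < -3 && x != 5)))
Before x := h - 2*h: forall q_1. (((3*acc + h < -5 && 3*acc + (3/4)*h > 8) || h <= 3 || q_1 + val == -5) ==> (((1/4)*acc + q_1 <= 0 || h != 6) ==> (2*h > 3 && h != -5)))
Before assert q != 5 && acc == -2: q != 5 && acc == -2 && (forall q_1. (((3*acc + h < -5 && 3*acc + (3/4)*h > 8) || h <= 3 || q_1 + val == -5) ==> (((1/4)*acc + q_1 <= 0 || h != 6) ==> (2*h > 3 && h != -5))))
Before skip: q != 5 && acc == -2 && (forall q_1. (((3*acc + h < -5 && 3*acc + (3/4)*h > 8) || h <= 3 || q_1 + val == -5) ==> (((1/4)*acc + q_1 <= 0 || h != 6) ==> (2*h > 3 && h != -5))))
Before val := 3*q + acc: q != 5 && acc == -2 && (forall q_1. (((3*acc + h < -5 && 3*acc + (3/4)*h > 8) || h <= 3 || acc + 3*q + q_1 == -5) ==> (((1/4)*acc + q_1 <= 0 || h != 6) ==> (2*h > 3 && h != -5))))
Answer: WP = q != 5 && acc == -2 && (forall q_1. (((3*acc + h < -5 && 3*acc + (3/4)*h > 8) || h <= 3 || acc + 3*q + q_1 == -5) ==> (((1/4)*acc + q_1 <= 0 || h != 6) ==> (2*h > 3 && h != -5))))


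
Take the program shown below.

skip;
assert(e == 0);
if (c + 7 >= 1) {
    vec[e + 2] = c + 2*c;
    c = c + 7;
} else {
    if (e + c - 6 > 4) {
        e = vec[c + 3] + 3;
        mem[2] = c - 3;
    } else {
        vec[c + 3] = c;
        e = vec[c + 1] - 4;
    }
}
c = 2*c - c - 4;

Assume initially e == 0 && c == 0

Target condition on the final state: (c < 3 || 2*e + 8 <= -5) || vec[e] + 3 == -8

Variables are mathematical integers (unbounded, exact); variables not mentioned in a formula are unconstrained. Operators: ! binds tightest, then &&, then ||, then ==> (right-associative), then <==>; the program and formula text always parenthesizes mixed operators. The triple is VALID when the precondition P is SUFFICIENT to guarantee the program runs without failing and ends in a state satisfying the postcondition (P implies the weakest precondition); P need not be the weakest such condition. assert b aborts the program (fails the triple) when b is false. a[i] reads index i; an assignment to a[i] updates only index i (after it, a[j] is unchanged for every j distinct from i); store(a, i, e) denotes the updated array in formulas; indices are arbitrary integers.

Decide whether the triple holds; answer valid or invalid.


Working backward. After the program, the postcondition (c < 3 || 2*e + 8 <= -5) || vec[e] + 3 == -8 must hold; in canonical form it is c < 3 || 2*e <= -13 || vec[e] == -11.
Before c := 2*c - c - 4: c < 7 || 2*e <= -13 || vec[e] == -11
Then branch requires c < 0 || 2*e <= -13 || store(vec, e + 2, 3*c)[e] == -11; else branch requires (c + e > 10 ==> (c < 7 || 2*vec[c + 3] <= -19 || vec[vec[c + 3] + 3] == -11)) && ((!(c + e > 10)) ==> (c < 7 || 2*store(vec, c + 3, c)[c + 1] <= -5 || store(vec, c + 3, c)[store(vec, c + 3, c)[c + 1] - 4] == -11)).
Before the if: (c >= -6 ==> (c < 0 || 2*e <= -13 || store(vec, e + 2, 3*c)[e] == -11)) && ((!(c >= -6)) ==> ((c + e > 10 ==> (c < 7 || 2*vec[c + 3] <= -19 || vec[vec[c + 3] + 3] == -11)) && ((!(c + e > 10)) ==> (c < 7 || 2*store(vec, c + 3, c)[c + 1] <= -5 || store(vec, c + 3, c)[store(vec, c + 3, c)[c + 1] - 4] == -11))))
Before assert e == 0: e == 0 && (c >= -6 ==> (c < 0 || 2*e <= -13 || store(vec, e + 2, 3*c)[e] == -11)) && ((!(c >= -6)) ==> ((c + e > 10 ==> (c < 7 || 2*vec[c + 3] <= -19 || vec[vec[c + 3] + 3] == -11)) && ((!(c + e > 10)) ==> (c < 7 || 2*store(vec, c + 3, c)[c + 1] <= -5 || store(vec, c + 3, c)[store(vec, c + 3, c)[c + 1] - 4] == -11))))
Before skip: e == 0 && (c >= -6 ==> (c < 0 || 2*e <= -13 || store(vec, e + 2, 3*c)[e] == -11)) && ((!(c >= -6)) ==> ((c + e > 10 ==> (c < 7 || 2*vec[c + 3] <= -19 || vec[vec[c + 3] + 3] == -11)) && ((!(c + e > 10)) ==> (c < 7 || 2*store(vec, c + 3, c)[c + 1] <= -5 || store(vec, c + 3, c)[store(vec, c + 3, c)[c + 1] - 4] == -11))))
The weakest precondition is e == 0 && (c >= -6 ==> (c < 0 || 2*e <= -13 || store(vec, e + 2, 3*c)[e] == -11)) && ((!(c >= -6)) ==> ((c + e > 10 ==> (c < 7 || 2*vec[c + 3] <= -19 || vec[vec[c + 3] + 3] == -11)) && ((!(c + e > 10)) ==> (c < 7 || 2*store(vec, c + 3, c)[c + 1] <= -5 || store(vec, c + 3, c)[store(vec, c + 3, c)[c + 1] - 4] == -11)))).
Check whether e == 0 && c == 0 implies it.
Countermodel: at the initial state c = 0, e = 0, vec = {[-14] = -10, [-7] = -10, [0] = -10, [1] = -10, [2] = -10, [3] = -10, elsewhere -10}, the precondition holds but the weakest precondition fails.
Answer: invalid
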